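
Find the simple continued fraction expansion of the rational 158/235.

Run the Euclidean algorithm on 158 and 235; the successive quotients are the partial quotients a_0, a_1, ... (each step inverts the fractional part left over by the previous one):
  158 = 0*235 + 158, so a_0 = 0.
  235 = 1*158 + 77, so a_1 = 1.
  158 = 2*77 + 4, so a_2 = 2.
  77 = 19*4 + 1, so a_3 = 19.
  4 = 4*1 + 0, so a_4 = 4.
The remainder reaches 0 after 5 divisions, so the expansion has 5 partial quotients, read off in order.

[0; 1, 2, 19, 4]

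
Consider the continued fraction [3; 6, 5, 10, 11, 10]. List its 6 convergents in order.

Using the convergent recurrence p_i = a_i*p_{i-1} + p_{i-2}, q_i = a_i*q_{i-1} + q_{i-2} with p_{-2}=0, p_{-1}=1, q_{-2}=1, q_{-1}=0:
  i=0: a_0=3, p_0 = 3*1 + 0 = 3, q_0 = 3*0 + 1 = 1.
  i=1: a_1=6, p_1 = 6*3 + 1 = 19, q_1 = 6*1 + 0 = 6.
  i=2: a_2=5, p_2 = 5*19 + 3 = 98, q_2 = 5*6 + 1 = 31.
  i=3: a_3=10, p_3 = 10*98 + 19 = 999, q_3 = 10*31 + 6 = 316.
  i=4: a_4=11, p_4 = 11*999 + 98 = 11087, q_4 = 11*316 + 31 = 3507.
  i=5: a_5=10, p_5 = 10*11087 + 999 = 111869, q_5 = 10*3507 + 316 = 35386.

3/1, 19/6, 98/31, 999/316, 11087/3507, 111869/35386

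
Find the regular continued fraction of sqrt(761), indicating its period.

Write x_i = (sqrt(761) + m_i)/d_i with (m_0, d_0) = (0, 1). a_0 = floor(sqrt(761)) = 27, since 27^2 = 729 <= 761 < 784 = 28^2.
Iterate m_{i+1} = d_i*a_i - m_i, d_{i+1} = (761 - m_{i+1}^2)/d_i, a_{i+1} = floor((a_0 + m_{i+1})/d_{i+1}):
  m_1 = 1*27 - 0 = 27, d_1 = (761 - 27^2)/1 = 32/1 = 32, a_1 = floor((27 + 27)/32) = 1.
  m_2 = 32*1 - 27 = 5, d_2 = (761 - 5^2)/32 = 736/32 = 23, a_2 = floor((27 + 5)/23) = 1.
  m_3 = 23*1 - 5 = 18, d_3 = (761 - 18^2)/23 = 437/23 = 19, a_3 = floor((27 + 18)/19) = 2.
  m_4 = 19*2 - 18 = 20, d_4 = (761 - 20^2)/19 = 361/19 = 19, a_4 = floor((27 + 20)/19) = 2.
  m_5 = 19*2 - 20 = 18, d_5 = (761 - 18^2)/19 = 437/19 = 23, a_5 = floor((27 + 18)/23) = 1.
  m_6 = 23*1 - 18 = 5, d_6 = (761 - 5^2)/23 = 736/23 = 32, a_6 = floor((27 + 5)/32) = 1.
  m_7 = 32*1 - 5 = 27, d_7 = (761 - 27^2)/32 = 32/32 = 1, a_7 = floor((27 + 27)/1) = 54.
  m_8 = 1*54 - 27 = 27, d_8 = (761 - 27^2)/1 = 32/1 = 32: (m_8, d_8) = (m_1, d_1) = (27, 32), so from here the quotients repeat a_1, ..., a_7; the period length is 7.
Hence the expansion of sqrt(761) is a_0 = 27 followed by the repeating block 1, 1, 2, 2, 1, 1, 54 (period 7).

[27; (1, 1, 2, 2, 1, 1, 54)]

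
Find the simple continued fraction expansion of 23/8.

[2; 1, 7]

Run the Euclidean algorithm on 23 and 8; the successive quotients are the partial quotients a_0, a_1, ... (each step inverts the fractional part left over by the previous one):
  23 = 2*8 + 7, so a_0 = 2.
  8 = 1*7 + 1, so a_1 = 1.
  7 = 7*1 + 0, so a_2 = 7.
The remainder reaches 0 after 3 divisions, so the expansion has 3 partial quotients, read off in order.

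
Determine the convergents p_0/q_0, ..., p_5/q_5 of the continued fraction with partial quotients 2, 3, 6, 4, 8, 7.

2/1, 7/3, 44/19, 183/79, 1508/651, 10739/4636

Using the convergent recurrence p_i = a_i*p_{i-1} + p_{i-2}, q_i = a_i*q_{i-1} + q_{i-2} with p_{-2}=0, p_{-1}=1, q_{-2}=1, q_{-1}=0:
  i=0: a_0=2, p_0 = 2*1 + 0 = 2, q_0 = 2*0 + 1 = 1.
  i=1: a_1=3, p_1 = 3*2 + 1 = 7, q_1 = 3*1 + 0 = 3.
  i=2: a_2=6, p_2 = 6*7 + 2 = 44, q_2 = 6*3 + 1 = 19.
  i=3: a_3=4, p_3 = 4*44 + 7 = 183, q_3 = 4*19 + 3 = 79.
  i=4: a_4=8, p_4 = 8*183 + 44 = 1508, q_4 = 8*79 + 19 = 651.
  i=5: a_5=7, p_5 = 7*1508 + 183 = 10739, q_5 = 7*651 + 79 = 4636.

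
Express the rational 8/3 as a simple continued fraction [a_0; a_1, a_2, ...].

[2; 1, 2]

Run the Euclidean algorithm on 8 and 3; the successive quotients are the partial quotients a_0, a_1, ... (each step inverts the fractional part left over by the previous one):
  8 = 2*3 + 2, so a_0 = 2.
  3 = 1*2 + 1, so a_1 = 1.
  2 = 2*1 + 0, so a_2 = 2.
The remainder reaches 0 after 3 divisions, so the expansion has 3 partial quotients, read off in order.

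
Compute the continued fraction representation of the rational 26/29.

[0; 1, 8, 1, 2]

Run the Euclidean algorithm on 26 and 29; the successive quotients are the partial quotients a_0, a_1, ... (each step inverts the fractional part left over by the previous one):
  26 = 0*29 + 26, so a_0 = 0.
  29 = 1*26 + 3, so a_1 = 1.
  26 = 8*3 + 2, so a_2 = 8.
  3 = 1*2 + 1, so a_3 = 1.
  2 = 2*1 + 0, so a_4 = 2.
The remainder reaches 0 after 5 divisions, so the expansion has 5 partial quotients, read off in order.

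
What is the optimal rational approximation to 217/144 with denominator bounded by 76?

Expand x = 217/144 as a continued fraction with the Euclidean algorithm:
  217 = 1*144 + 73, so a_0 = 1.
  144 = 1*73 + 71, so a_1 = 1.
  73 = 1*71 + 2, so a_2 = 1.
  71 = 35*2 + 1, so a_3 = 35.
  2 = 2*1 + 0, so a_4 = 2.
so x = [1; 1, 1, 35, 2].
Convergents (p_i = a_i*p_{i-1} + p_{i-2}, q_i = a_i*q_{i-1} + q_{i-2} with p_{-2}=0, p_{-1}=1, q_{-2}=1, q_{-1}=0), until the denominator exceeds 76:
  i=0: a_0=1, p_0 = 1*1 + 0 = 1, q_0 = 1*0 + 1 = 1.
  i=1: a_1=1, p_1 = 1*1 + 1 = 2, q_1 = 1*1 + 0 = 1.
  i=2: a_2=1, p_2 = 1*2 + 1 = 3, q_2 = 1*1 + 1 = 2.
  i=3: a_3=35, p_3 = 35*3 + 2 = 107, q_3 = 35*2 + 1 = 71.
  i=4: a_4=2, p_4 = 2*107 + 3 = 217, q_4 = 2*71 + 2 = 144.
q_4 = 144 > 76, so the last convergent with denominator <= 76 is p_3/q_3 = 107/71.
The closest fraction with denominator <= 76 is either p_3/q_3 or the intermediate fraction (k*p_3 + p_2)/(k*q_3 + q_2) with the largest k >= 1 whose denominator stays <= 76; these approach x as k grows, and every other convergent or intermediate fraction in range is farther away.
Largest k: floor((76 - q_2)/q_3) = floor((76 - 2)/71) = 1.
That gives (1*107 + 3)/(1*71 + 2) = 110/73.
Compare the errors: |x - 107/71| = |217*71 - 107*144|/(144*71) = 1/10224, and |x - 110/73| = |217*73 - 110*144|/(144*73) = 1/10512.
Cross-multiplying, 1*10224 = 10224 < 10512 = 1*10512, so 1/10512 is smaller: the intermediate fraction 110/73 is closer to x than 107/71.

110/73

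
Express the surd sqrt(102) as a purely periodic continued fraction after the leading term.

Write x_i = (sqrt(102) + m_i)/d_i with (m_0, d_0) = (0, 1). a_0 = floor(sqrt(102)) = 10, since 10^2 = 100 <= 102 < 121 = 11^2.
Iterate m_{i+1} = d_i*a_i - m_i, d_{i+1} = (102 - m_{i+1}^2)/d_i, a_{i+1} = floor((a_0 + m_{i+1})/d_{i+1}):
  m_1 = 1*10 - 0 = 10, d_1 = (102 - 10^2)/1 = 2/1 = 2, a_1 = floor((10 + 10)/2) = 10.
  m_2 = 2*10 - 10 = 10, d_2 = (102 - 10^2)/2 = 2/2 = 1, a_2 = floor((10 + 10)/1) = 20.
  m_3 = 1*20 - 10 = 10, d_3 = (102 - 10^2)/1 = 2/1 = 2: (m_3, d_3) = (m_1, d_1) = (10, 2), so from here the quotients repeat a_1, a_2; the period length is 2.
Hence the expansion of sqrt(102) is a_0 = 10 followed by the repeating block 10, 20 (period 2).

[10; (10, 20)]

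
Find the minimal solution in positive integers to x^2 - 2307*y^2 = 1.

(x, y) = (1537, 32)

First expand sqrt(2307) as a continued fraction. With x_i = (sqrt(2307) + m_i)/d_i and (m_0, d_0) = (0, 1): a_0 = floor(sqrt(2307)) = 48, since 48^2 = 2304 <= 2307 < 2401 = 49^2.
Iterate m_{i+1} = d_i*a_i - m_i, d_{i+1} = (2307 - m_{i+1}^2)/d_i, a_{i+1} = floor((a_0 + m_{i+1})/d_{i+1}):
  m_1 = 1*48 - 0 = 48, d_1 = (2307 - 48^2)/1 = 3/1 = 3, a_1 = floor((48 + 48)/3) = 32.
  m_2 = 3*32 - 48 = 48, d_2 = (2307 - 48^2)/3 = 3/3 = 1, a_2 = floor((48 + 48)/1) = 96.
  m_3 = 1*96 - 48 = 48, d_3 = (2307 - 48^2)/1 = 3/1 = 3: (m_3, d_3) = (m_1, d_1) = (48, 3), so from here the quotients repeat a_1, a_2; the period length is 2.
So sqrt(2307) = [48; (32, 96)] with period length k = 2.
k is even, so the fundamental solution of x^2 - 2307y^2 = 1 is (p_{k-1}, q_{k-1}) = (p_1, q_1); compute convergents through index 1.
Convergents (p_i = a_i*p_{i-1} + p_{i-2}, q_i = a_i*q_{i-1} + q_{i-2} with p_{-2}=0, p_{-1}=1, q_{-2}=1, q_{-1}=0):
  i=0: a_0=48, p_0 = 48*1 + 0 = 48, q_0 = 48*0 + 1 = 1.
  i=1: a_1=32, p_1 = 32*48 + 1 = 1537, q_1 = 32*1 + 0 = 32.
Check: 1537^2 - 2307*32^2 = 2362369 - 2362368 = 1, so (x, y) = (1537, 32) solves the equation, and by the theorem it is the least positive solution.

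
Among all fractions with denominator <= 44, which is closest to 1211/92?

Expand x = 1211/92 as a continued fraction with the Euclidean algorithm:
  1211 = 13*92 + 15, so a_0 = 13.
  92 = 6*15 + 2, so a_1 = 6.
  15 = 7*2 + 1, so a_2 = 7.
  2 = 2*1 + 0, so a_3 = 2.
so x = [13; 6, 7, 2].
Convergents (p_i = a_i*p_{i-1} + p_{i-2}, q_i = a_i*q_{i-1} + q_{i-2} with p_{-2}=0, p_{-1}=1, q_{-2}=1, q_{-1}=0), until the denominator exceeds 44:
  i=0: a_0=13, p_0 = 13*1 + 0 = 13, q_0 = 13*0 + 1 = 1.
  i=1: a_1=6, p_1 = 6*13 + 1 = 79, q_1 = 6*1 + 0 = 6.
  i=2: a_2=7, p_2 = 7*79 + 13 = 566, q_2 = 7*6 + 1 = 43.
  i=3: a_3=2, p_3 = 2*566 + 79 = 1211, q_3 = 2*43 + 6 = 92.
q_3 = 92 > 44, so the last convergent with denominator <= 44 is p_2/q_2 = 566/43.
The closest fraction with denominator <= 44 is either p_2/q_2 or the intermediate fraction (k*p_2 + p_1)/(k*q_2 + q_1) with the largest k >= 1 whose denominator stays <= 44; these approach x as k grows, and every other convergent or intermediate fraction in range is farther away.
Largest k: floor((44 - q_1)/q_2) = floor((44 - 6)/43) = 0.
Since k = 0, no intermediate fraction beyond p_2/q_2 has denominator <= 44, so the convergent 566/43 is the closest (its error is |1211*43 - 566*92|/(92*43) = 1/3956).

566/43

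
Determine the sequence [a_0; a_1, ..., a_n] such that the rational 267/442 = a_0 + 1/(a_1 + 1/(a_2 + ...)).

[0; 1, 1, 1, 1, 9, 4, 2]

Run the Euclidean algorithm on 267 and 442; the successive quotients are the partial quotients a_0, a_1, ... (each step inverts the fractional part left over by the previous one):
  267 = 0*442 + 267, so a_0 = 0.
  442 = 1*267 + 175, so a_1 = 1.
  267 = 1*175 + 92, so a_2 = 1.
  175 = 1*92 + 83, so a_3 = 1.
  92 = 1*83 + 9, so a_4 = 1.
  83 = 9*9 + 2, so a_5 = 9.
  9 = 4*2 + 1, so a_6 = 4.
  2 = 2*1 + 0, so a_7 = 2.
The remainder reaches 0 after 8 divisions, so the expansion has 8 partial quotients, read off in order.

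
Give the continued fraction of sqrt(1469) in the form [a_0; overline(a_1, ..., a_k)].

[38; overline(3, 18, 1, 4, 1, 18, 3, 76)]

Write x_i = (sqrt(1469) + m_i)/d_i with (m_0, d_0) = (0, 1). a_0 = floor(sqrt(1469)) = 38, since 38^2 = 1444 <= 1469 < 1521 = 39^2.
Iterate m_{i+1} = d_i*a_i - m_i, d_{i+1} = (1469 - m_{i+1}^2)/d_i, a_{i+1} = floor((a_0 + m_{i+1})/d_{i+1}):
  m_1 = 1*38 - 0 = 38, d_1 = (1469 - 38^2)/1 = 25/1 = 25, a_1 = floor((38 + 38)/25) = 3.
  m_2 = 25*3 - 38 = 37, d_2 = (1469 - 37^2)/25 = 100/25 = 4, a_2 = floor((38 + 37)/4) = 18.
  m_3 = 4*18 - 37 = 35, d_3 = (1469 - 35^2)/4 = 244/4 = 61, a_3 = floor((38 + 35)/61) = 1.
  m_4 = 61*1 - 35 = 26, d_4 = (1469 - 26^2)/61 = 793/61 = 13, a_4 = floor((38 + 26)/13) = 4.
  m_5 = 13*4 - 26 = 26, d_5 = (1469 - 26^2)/13 = 793/13 = 61, a_5 = floor((38 + 26)/61) = 1.
  m_6 = 61*1 - 26 = 35, d_6 = (1469 - 35^2)/61 = 244/61 = 4, a_6 = floor((38 + 35)/4) = 18.
  m_7 = 4*18 - 35 = 37, d_7 = (1469 - 37^2)/4 = 100/4 = 25, a_7 = floor((38 + 37)/25) = 3.
  m_8 = 25*3 - 37 = 38, d_8 = (1469 - 38^2)/25 = 25/25 = 1, a_8 = floor((38 + 38)/1) = 76.
  m_9 = 1*76 - 38 = 38, d_9 = (1469 - 38^2)/1 = 25/1 = 25: (m_9, d_9) = (m_1, d_1) = (38, 25), so from here the quotients repeat a_1, ..., a_8; the period length is 8.
Hence the expansion of sqrt(1469) is a_0 = 38 followed by the repeating block 3, 18, 1, 4, 1, 18, 3, 76 (period 8).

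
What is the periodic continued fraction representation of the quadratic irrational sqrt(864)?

Write x_i = (sqrt(864) + m_i)/d_i with (m_0, d_0) = (0, 1). a_0 = floor(sqrt(864)) = 29, since 29^2 = 841 <= 864 < 900 = 30^2.
Iterate m_{i+1} = d_i*a_i - m_i, d_{i+1} = (864 - m_{i+1}^2)/d_i, a_{i+1} = floor((a_0 + m_{i+1})/d_{i+1}):
  m_1 = 1*29 - 0 = 29, d_1 = (864 - 29^2)/1 = 23/1 = 23, a_1 = floor((29 + 29)/23) = 2.
  m_2 = 23*2 - 29 = 17, d_2 = (864 - 17^2)/23 = 575/23 = 25, a_2 = floor((29 + 17)/25) = 1.
  m_3 = 25*1 - 17 = 8, d_3 = (864 - 8^2)/25 = 800/25 = 32, a_3 = floor((29 + 8)/32) = 1.
  m_4 = 32*1 - 8 = 24, d_4 = (864 - 24^2)/32 = 288/32 = 9, a_4 = floor((29 + 24)/9) = 5.
  m_5 = 9*5 - 24 = 21, d_5 = (864 - 21^2)/9 = 423/9 = 47, a_5 = floor((29 + 21)/47) = 1.
  m_6 = 47*1 - 21 = 26, d_6 = (864 - 26^2)/47 = 188/47 = 4, a_6 = floor((29 + 26)/4) = 13.
  m_7 = 4*13 - 26 = 26, d_7 = (864 - 26^2)/4 = 188/4 = 47, a_7 = floor((29 + 26)/47) = 1.
  m_8 = 47*1 - 26 = 21, d_8 = (864 - 21^2)/47 = 423/47 = 9, a_8 = floor((29 + 21)/9) = 5.
  m_9 = 9*5 - 21 = 24, d_9 = (864 - 24^2)/9 = 288/9 = 32, a_9 = floor((29 + 24)/32) = 1.
  m_10 = 32*1 - 24 = 8, d_10 = (864 - 8^2)/32 = 800/32 = 25, a_10 = floor((29 + 8)/25) = 1.
  m_11 = 25*1 - 8 = 17, d_11 = (864 - 17^2)/25 = 575/25 = 23, a_11 = floor((29 + 17)/23) = 2.
  m_12 = 23*2 - 17 = 29, d_12 = (864 - 29^2)/23 = 23/23 = 1, a_12 = floor((29 + 29)/1) = 58.
  m_13 = 1*58 - 29 = 29, d_13 = (864 - 29^2)/1 = 23/1 = 23: (m_13, d_13) = (m_1, d_1) = (29, 23), so from here the quotients repeat a_1, ..., a_12; the period length is 12.
Hence the expansion of sqrt(864) is a_0 = 29 followed by the repeating block 2, 1, 1, 5, 1, 13, 1, 5, 1, 1, 2, 58 (period 12).

[29; (2, 1, 1, 5, 1, 13, 1, 5, 1, 1, 2, 58)]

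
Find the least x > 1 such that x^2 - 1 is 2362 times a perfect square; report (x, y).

First expand sqrt(2362) as a continued fraction. With x_i = (sqrt(2362) + m_i)/d_i and (m_0, d_0) = (0, 1): a_0 = floor(sqrt(2362)) = 48, since 48^2 = 2304 <= 2362 < 2401 = 49^2.
Iterate m_{i+1} = d_i*a_i - m_i, d_{i+1} = (2362 - m_{i+1}^2)/d_i, a_{i+1} = floor((a_0 + m_{i+1})/d_{i+1}):
  m_1 = 1*48 - 0 = 48, d_1 = (2362 - 48^2)/1 = 58/1 = 58, a_1 = floor((48 + 48)/58) = 1.
  m_2 = 58*1 - 48 = 10, d_2 = (2362 - 10^2)/58 = 2262/58 = 39, a_2 = floor((48 + 10)/39) = 1.
  m_3 = 39*1 - 10 = 29, d_3 = (2362 - 29^2)/39 = 1521/39 = 39, a_3 = floor((48 + 29)/39) = 1.
  m_4 = 39*1 - 29 = 10, d_4 = (2362 - 10^2)/39 = 2262/39 = 58, a_4 = floor((48 + 10)/58) = 1.
  m_5 = 58*1 - 10 = 48, d_5 = (2362 - 48^2)/58 = 58/58 = 1, a_5 = floor((48 + 48)/1) = 96.
  m_6 = 1*96 - 48 = 48, d_6 = (2362 - 48^2)/1 = 58/1 = 58: (m_6, d_6) = (m_1, d_1) = (48, 58), so from here the quotients repeat a_1, ..., a_5; the period length is 5.
So sqrt(2362) = [48; (1, 1, 1, 1, 96)] with period length k = 5.
k is odd, so (p_{k-1}, q_{k-1}) only solves x^2 - 2362y^2 = -1 and the fundamental solution of x^2 - 2362y^2 = 1 is (p_{2k-1}, q_{2k-1}) = (p_9, q_9); compute convergents through index 9, running through the period twice.
Convergents (p_i = a_i*p_{i-1} + p_{i-2}, q_i = a_i*q_{i-1} + q_{i-2} with p_{-2}=0, p_{-1}=1, q_{-2}=1, q_{-1}=0):
  i=0: a_0=48, p_0 = 48*1 + 0 = 48, q_0 = 48*0 + 1 = 1.
  i=1: a_1=1, p_1 = 1*48 + 1 = 49, q_1 = 1*1 + 0 = 1.
  i=2: a_2=1, p_2 = 1*49 + 48 = 97, q_2 = 1*1 + 1 = 2.
  i=3: a_3=1, p_3 = 1*97 + 49 = 146, q_3 = 1*2 + 1 = 3.
  i=4: a_4=1, p_4 = 1*146 + 97 = 243, q_4 = 1*3 + 2 = 5.
  i=5: a_5=96, p_5 = 96*243 + 146 = 23474, q_5 = 96*5 + 3 = 483.
  i=6: a_6=1, p_6 = 1*23474 + 243 = 23717, q_6 = 1*483 + 5 = 488.
  i=7: a_7=1, p_7 = 1*23717 + 23474 = 47191, q_7 = 1*488 + 483 = 971.
  i=8: a_8=1, p_8 = 1*47191 + 23717 = 70908, q_8 = 1*971 + 488 = 1459.
  i=9: a_9=1, p_9 = 1*70908 + 47191 = 118099, q_9 = 1*1459 + 971 = 2430.
Indeed p_4^2 - 2362*q_4^2 = 59049 - 59050 = -1, not +1.
Check: 118099^2 - 2362*2430^2 = 13947373801 - 13947373800 = 1, so (x, y) = (118099, 2430) solves the equation, and by the theorem it is the least positive solution.

(x, y) = (118099, 2430)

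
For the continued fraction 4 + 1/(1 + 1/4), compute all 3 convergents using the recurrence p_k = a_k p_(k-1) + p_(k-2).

4/1, 5/1, 24/5

Using the convergent recurrence p_i = a_i*p_{i-1} + p_{i-2}, q_i = a_i*q_{i-1} + q_{i-2} with p_{-2}=0, p_{-1}=1, q_{-2}=1, q_{-1}=0:
  i=0: a_0=4, p_0 = 4*1 + 0 = 4, q_0 = 4*0 + 1 = 1.
  i=1: a_1=1, p_1 = 1*4 + 1 = 5, q_1 = 1*1 + 0 = 1.
  i=2: a_2=4, p_2 = 4*5 + 4 = 24, q_2 = 4*1 + 1 = 5.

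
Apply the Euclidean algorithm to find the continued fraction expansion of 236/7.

[33; 1, 2, 2]

Run the Euclidean algorithm on 236 and 7; the successive quotients are the partial quotients a_0, a_1, ... (each step inverts the fractional part left over by the previous one):
  236 = 33*7 + 5, so a_0 = 33.
  7 = 1*5 + 2, so a_1 = 1.
  5 = 2*2 + 1, so a_2 = 2.
  2 = 2*1 + 0, so a_3 = 2.
The remainder reaches 0 after 4 divisions, so the expansion has 4 partial quotients, read off in order.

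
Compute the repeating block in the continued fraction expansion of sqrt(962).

[31; (62)]

Write x_i = (sqrt(962) + m_i)/d_i with (m_0, d_0) = (0, 1). a_0 = floor(sqrt(962)) = 31, since 31^2 = 961 <= 962 < 1024 = 32^2.
Iterate m_{i+1} = d_i*a_i - m_i, d_{i+1} = (962 - m_{i+1}^2)/d_i, a_{i+1} = floor((a_0 + m_{i+1})/d_{i+1}):
  m_1 = 1*31 - 0 = 31, d_1 = (962 - 31^2)/1 = 1/1 = 1, a_1 = floor((31 + 31)/1) = 62.
  m_2 = 1*62 - 31 = 31, d_2 = (962 - 31^2)/1 = 1/1 = 1: (m_2, d_2) = (m_1, d_1) = (31, 1), so from here the quotient a_1 repeats; the period length is 1.
Hence the expansion of sqrt(962) is a_0 = 31 followed by the repeating block 62 (period 1).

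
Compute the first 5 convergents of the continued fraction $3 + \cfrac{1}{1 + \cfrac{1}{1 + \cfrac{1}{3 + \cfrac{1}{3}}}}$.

3/1, 4/1, 7/2, 25/7, 82/23

Using the convergent recurrence p_i = a_i*p_{i-1} + p_{i-2}, q_i = a_i*q_{i-1} + q_{i-2} with p_{-2}=0, p_{-1}=1, q_{-2}=1, q_{-1}=0:
  i=0: a_0=3, p_0 = 3*1 + 0 = 3, q_0 = 3*0 + 1 = 1.
  i=1: a_1=1, p_1 = 1*3 + 1 = 4, q_1 = 1*1 + 0 = 1.
  i=2: a_2=1, p_2 = 1*4 + 3 = 7, q_2 = 1*1 + 1 = 2.
  i=3: a_3=3, p_3 = 3*7 + 4 = 25, q_3 = 3*2 + 1 = 7.
  i=4: a_4=3, p_4 = 3*25 + 7 = 82, q_4 = 3*7 + 2 = 23.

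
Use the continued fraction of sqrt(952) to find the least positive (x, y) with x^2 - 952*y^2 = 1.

(x, y) = (11663, 378)

First expand sqrt(952) as a continued fraction. With x_i = (sqrt(952) + m_i)/d_i and (m_0, d_0) = (0, 1): a_0 = floor(sqrt(952)) = 30, since 30^2 = 900 <= 952 < 961 = 31^2.
Iterate m_{i+1} = d_i*a_i - m_i, d_{i+1} = (952 - m_{i+1}^2)/d_i, a_{i+1} = floor((a_0 + m_{i+1})/d_{i+1}):
  m_1 = 1*30 - 0 = 30, d_1 = (952 - 30^2)/1 = 52/1 = 52, a_1 = floor((30 + 30)/52) = 1.
  m_2 = 52*1 - 30 = 22, d_2 = (952 - 22^2)/52 = 468/52 = 9, a_2 = floor((30 + 22)/9) = 5.
  m_3 = 9*5 - 22 = 23, d_3 = (952 - 23^2)/9 = 423/9 = 47, a_3 = floor((30 + 23)/47) = 1.
  m_4 = 47*1 - 23 = 24, d_4 = (952 - 24^2)/47 = 376/47 = 8, a_4 = floor((30 + 24)/8) = 6.
  m_5 = 8*6 - 24 = 24, d_5 = (952 - 24^2)/8 = 376/8 = 47, a_5 = floor((30 + 24)/47) = 1.
  m_6 = 47*1 - 24 = 23, d_6 = (952 - 23^2)/47 = 423/47 = 9, a_6 = floor((30 + 23)/9) = 5.
  m_7 = 9*5 - 23 = 22, d_7 = (952 - 22^2)/9 = 468/9 = 52, a_7 = floor((30 + 22)/52) = 1.
  m_8 = 52*1 - 22 = 30, d_8 = (952 - 30^2)/52 = 52/52 = 1, a_8 = floor((30 + 30)/1) = 60.
  m_9 = 1*60 - 30 = 30, d_9 = (952 - 30^2)/1 = 52/1 = 52: (m_9, d_9) = (m_1, d_1) = (30, 52), so from here the quotients repeat a_1, ..., a_8; the period length is 8.
So sqrt(952) = [30; (1, 5, 1, 6, 1, 5, 1, 60)] with period length k = 8.
k is even, so the fundamental solution of x^2 - 952y^2 = 1 is (p_{k-1}, q_{k-1}) = (p_7, q_7); compute convergents through index 7.
Convergents (p_i = a_i*p_{i-1} + p_{i-2}, q_i = a_i*q_{i-1} + q_{i-2} with p_{-2}=0, p_{-1}=1, q_{-2}=1, q_{-1}=0):
  i=0: a_0=30, p_0 = 30*1 + 0 = 30, q_0 = 30*0 + 1 = 1.
  i=1: a_1=1, p_1 = 1*30 + 1 = 31, q_1 = 1*1 + 0 = 1.
  i=2: a_2=5, p_2 = 5*31 + 30 = 185, q_2 = 5*1 + 1 = 6.
  i=3: a_3=1, p_3 = 1*185 + 31 = 216, q_3 = 1*6 + 1 = 7.
  i=4: a_4=6, p_4 = 6*216 + 185 = 1481, q_4 = 6*7 + 6 = 48.
  i=5: a_5=1, p_5 = 1*1481 + 216 = 1697, q_5 = 1*48 + 7 = 55.
  i=6: a_6=5, p_6 = 5*1697 + 1481 = 9966, q_6 = 5*55 + 48 = 323.
  i=7: a_7=1, p_7 = 1*9966 + 1697 = 11663, q_7 = 1*323 + 55 = 378.
Check: 11663^2 - 952*378^2 = 136025569 - 136025568 = 1, so (x, y) = (11663, 378) solves the equation, and by the theorem it is the least positive solution.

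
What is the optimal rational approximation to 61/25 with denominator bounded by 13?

Expand x = 61/25 as a continued fraction with the Euclidean algorithm:
  61 = 2*25 + 11, so a_0 = 2.
  25 = 2*11 + 3, so a_1 = 2.
  11 = 3*3 + 2, so a_2 = 3.
  3 = 1*2 + 1, so a_3 = 1.
  2 = 2*1 + 0, so a_4 = 2.
so x = [2; 2, 3, 1, 2].
Convergents (p_i = a_i*p_{i-1} + p_{i-2}, q_i = a_i*q_{i-1} + q_{i-2} with p_{-2}=0, p_{-1}=1, q_{-2}=1, q_{-1}=0), until the denominator exceeds 13:
  i=0: a_0=2, p_0 = 2*1 + 0 = 2, q_0 = 2*0 + 1 = 1.
  i=1: a_1=2, p_1 = 2*2 + 1 = 5, q_1 = 2*1 + 0 = 2.
  i=2: a_2=3, p_2 = 3*5 + 2 = 17, q_2 = 3*2 + 1 = 7.
  i=3: a_3=1, p_3 = 1*17 + 5 = 22, q_3 = 1*7 + 2 = 9.
  i=4: a_4=2, p_4 = 2*22 + 17 = 61, q_4 = 2*9 + 7 = 25.
q_4 = 25 > 13, so the last convergent with denominator <= 13 is p_3/q_3 = 22/9.
The closest fraction with denominator <= 13 is either p_3/q_3 or the intermediate fraction (k*p_3 + p_2)/(k*q_3 + q_2) with the largest k >= 1 whose denominator stays <= 13; these approach x as k grows, and every other convergent or intermediate fraction in range is farther away.
Largest k: floor((13 - q_2)/q_3) = floor((13 - 7)/9) = 0.
Since k = 0, no intermediate fraction beyond p_3/q_3 has denominator <= 13, so the convergent 22/9 is the closest (its error is |61*9 - 22*25|/(25*9) = 1/225).

22/9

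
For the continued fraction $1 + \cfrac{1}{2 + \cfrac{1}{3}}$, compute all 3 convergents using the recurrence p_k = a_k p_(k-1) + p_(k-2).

Using the convergent recurrence p_i = a_i*p_{i-1} + p_{i-2}, q_i = a_i*q_{i-1} + q_{i-2} with p_{-2}=0, p_{-1}=1, q_{-2}=1, q_{-1}=0:
  i=0: a_0=1, p_0 = 1*1 + 0 = 1, q_0 = 1*0 + 1 = 1.
  i=1: a_1=2, p_1 = 2*1 + 1 = 3, q_1 = 2*1 + 0 = 2.
  i=2: a_2=3, p_2 = 3*3 + 1 = 10, q_2 = 3*2 + 1 = 7.

1/1, 3/2, 10/7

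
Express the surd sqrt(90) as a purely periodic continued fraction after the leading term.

[9; (2, 18)]

Write x_i = (sqrt(90) + m_i)/d_i with (m_0, d_0) = (0, 1). a_0 = floor(sqrt(90)) = 9, since 9^2 = 81 <= 90 < 100 = 10^2.
Iterate m_{i+1} = d_i*a_i - m_i, d_{i+1} = (90 - m_{i+1}^2)/d_i, a_{i+1} = floor((a_0 + m_{i+1})/d_{i+1}):
  m_1 = 1*9 - 0 = 9, d_1 = (90 - 9^2)/1 = 9/1 = 9, a_1 = floor((9 + 9)/9) = 2.
  m_2 = 9*2 - 9 = 9, d_2 = (90 - 9^2)/9 = 9/9 = 1, a_2 = floor((9 + 9)/1) = 18.
  m_3 = 1*18 - 9 = 9, d_3 = (90 - 9^2)/1 = 9/1 = 9: (m_3, d_3) = (m_1, d_1) = (9, 9), so from here the quotients repeat a_1, a_2; the period length is 2.
Hence the expansion of sqrt(90) is a_0 = 9 followed by the repeating block 2, 18 (period 2).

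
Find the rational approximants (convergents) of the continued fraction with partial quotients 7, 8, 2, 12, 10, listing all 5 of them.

Using the convergent recurrence p_i = a_i*p_{i-1} + p_{i-2}, q_i = a_i*q_{i-1} + q_{i-2} with p_{-2}=0, p_{-1}=1, q_{-2}=1, q_{-1}=0:
  i=0: a_0=7, p_0 = 7*1 + 0 = 7, q_0 = 7*0 + 1 = 1.
  i=1: a_1=8, p_1 = 8*7 + 1 = 57, q_1 = 8*1 + 0 = 8.
  i=2: a_2=2, p_2 = 2*57 + 7 = 121, q_2 = 2*8 + 1 = 17.
  i=3: a_3=12, p_3 = 12*121 + 57 = 1509, q_3 = 12*17 + 8 = 212.
  i=4: a_4=10, p_4 = 10*1509 + 121 = 15211, q_4 = 10*212 + 17 = 2137.

7/1, 57/8, 121/17, 1509/212, 15211/2137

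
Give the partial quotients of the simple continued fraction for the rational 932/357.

Run the Euclidean algorithm on 932 and 357; the successive quotients are the partial quotients a_0, a_1, ... (each step inverts the fractional part left over by the previous one):
  932 = 2*357 + 218, so a_0 = 2.
  357 = 1*218 + 139, so a_1 = 1.
  218 = 1*139 + 79, so a_2 = 1.
  139 = 1*79 + 60, so a_3 = 1.
  79 = 1*60 + 19, so a_4 = 1.
  60 = 3*19 + 3, so a_5 = 3.
  19 = 6*3 + 1, so a_6 = 6.
  3 = 3*1 + 0, so a_7 = 3.
The remainder reaches 0 after 8 divisions, so the expansion has 8 partial quotients, read off in order.

[2; 1, 1, 1, 1, 3, 6, 3]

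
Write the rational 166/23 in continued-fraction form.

Run the Euclidean algorithm on 166 and 23; the successive quotients are the partial quotients a_0, a_1, ... (each step inverts the fractional part left over by the previous one):
  166 = 7*23 + 5, so a_0 = 7.
  23 = 4*5 + 3, so a_1 = 4.
  5 = 1*3 + 2, so a_2 = 1.
  3 = 1*2 + 1, so a_3 = 1.
  2 = 2*1 + 0, so a_4 = 2.
The remainder reaches 0 after 5 divisions, so the expansion has 5 partial quotients, read off in order.

[7; 4, 1, 1, 2]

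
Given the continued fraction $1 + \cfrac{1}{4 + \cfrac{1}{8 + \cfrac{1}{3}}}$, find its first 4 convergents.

Using the convergent recurrence p_i = a_i*p_{i-1} + p_{i-2}, q_i = a_i*q_{i-1} + q_{i-2} with p_{-2}=0, p_{-1}=1, q_{-2}=1, q_{-1}=0:
  i=0: a_0=1, p_0 = 1*1 + 0 = 1, q_0 = 1*0 + 1 = 1.
  i=1: a_1=4, p_1 = 4*1 + 1 = 5, q_1 = 4*1 + 0 = 4.
  i=2: a_2=8, p_2 = 8*5 + 1 = 41, q_2 = 8*4 + 1 = 33.
  i=3: a_3=3, p_3 = 3*41 + 5 = 128, q_3 = 3*33 + 4 = 103.

1/1, 5/4, 41/33, 128/103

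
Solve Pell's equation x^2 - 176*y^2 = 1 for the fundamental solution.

(x, y) = (199, 15)

First expand sqrt(176) as a continued fraction. With x_i = (sqrt(176) + m_i)/d_i and (m_0, d_0) = (0, 1): a_0 = floor(sqrt(176)) = 13, since 13^2 = 169 <= 176 < 196 = 14^2.
Iterate m_{i+1} = d_i*a_i - m_i, d_{i+1} = (176 - m_{i+1}^2)/d_i, a_{i+1} = floor((a_0 + m_{i+1})/d_{i+1}):
  m_1 = 1*13 - 0 = 13, d_1 = (176 - 13^2)/1 = 7/1 = 7, a_1 = floor((13 + 13)/7) = 3.
  m_2 = 7*3 - 13 = 8, d_2 = (176 - 8^2)/7 = 112/7 = 16, a_2 = floor((13 + 8)/16) = 1.
  m_3 = 16*1 - 8 = 8, d_3 = (176 - 8^2)/16 = 112/16 = 7, a_3 = floor((13 + 8)/7) = 3.
  m_4 = 7*3 - 8 = 13, d_4 = (176 - 13^2)/7 = 7/7 = 1, a_4 = floor((13 + 13)/1) = 26.
  m_5 = 1*26 - 13 = 13, d_5 = (176 - 13^2)/1 = 7/1 = 7: (m_5, d_5) = (m_1, d_1) = (13, 7), so from here the quotients repeat a_1, ..., a_4; the period length is 4.
So sqrt(176) = [13; (3, 1, 3, 26)] with period length k = 4.
k is even, so the fundamental solution of x^2 - 176y^2 = 1 is (p_{k-1}, q_{k-1}) = (p_3, q_3); compute convergents through index 3.
Convergents (p_i = a_i*p_{i-1} + p_{i-2}, q_i = a_i*q_{i-1} + q_{i-2} with p_{-2}=0, p_{-1}=1, q_{-2}=1, q_{-1}=0):
  i=0: a_0=13, p_0 = 13*1 + 0 = 13, q_0 = 13*0 + 1 = 1.
  i=1: a_1=3, p_1 = 3*13 + 1 = 40, q_1 = 3*1 + 0 = 3.
  i=2: a_2=1, p_2 = 1*40 + 13 = 53, q_2 = 1*3 + 1 = 4.
  i=3: a_3=3, p_3 = 3*53 + 40 = 199, q_3 = 3*4 + 3 = 15.
Check: 199^2 - 176*15^2 = 39601 - 39600 = 1, so (x, y) = (199, 15) solves the equation, and by the theorem it is the least positive solution.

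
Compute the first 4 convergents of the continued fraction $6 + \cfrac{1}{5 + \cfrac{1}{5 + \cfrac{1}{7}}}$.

Using the convergent recurrence p_i = a_i*p_{i-1} + p_{i-2}, q_i = a_i*q_{i-1} + q_{i-2} with p_{-2}=0, p_{-1}=1, q_{-2}=1, q_{-1}=0:
  i=0: a_0=6, p_0 = 6*1 + 0 = 6, q_0 = 6*0 + 1 = 1.
  i=1: a_1=5, p_1 = 5*6 + 1 = 31, q_1 = 5*1 + 0 = 5.
  i=2: a_2=5, p_2 = 5*31 + 6 = 161, q_2 = 5*5 + 1 = 26.
  i=3: a_3=7, p_3 = 7*161 + 31 = 1158, q_3 = 7*26 + 5 = 187.

6/1, 31/5, 161/26, 1158/187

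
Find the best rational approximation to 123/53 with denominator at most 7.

Expand x = 123/53 as a continued fraction with the Euclidean algorithm:
  123 = 2*53 + 17, so a_0 = 2.
  53 = 3*17 + 2, so a_1 = 3.
  17 = 8*2 + 1, so a_2 = 8.
  2 = 2*1 + 0, so a_3 = 2.
so x = [2; 3, 8, 2].
Convergents (p_i = a_i*p_{i-1} + p_{i-2}, q_i = a_i*q_{i-1} + q_{i-2} with p_{-2}=0, p_{-1}=1, q_{-2}=1, q_{-1}=0), until the denominator exceeds 7:
  i=0: a_0=2, p_0 = 2*1 + 0 = 2, q_0 = 2*0 + 1 = 1.
  i=1: a_1=3, p_1 = 3*2 + 1 = 7, q_1 = 3*1 + 0 = 3.
  i=2: a_2=8, p_2 = 8*7 + 2 = 58, q_2 = 8*3 + 1 = 25.
q_2 = 25 > 7, so the last convergent with denominator <= 7 is p_1/q_1 = 7/3.
The closest fraction with denominator <= 7 is either p_1/q_1 or the intermediate fraction (k*p_1 + p_0)/(k*q_1 + q_0) with the largest k >= 1 whose denominator stays <= 7; these approach x as k grows, and every other convergent or intermediate fraction in range is farther away.
Largest k: floor((7 - q_0)/q_1) = floor((7 - 1)/3) = 2.
That gives (2*7 + 2)/(2*3 + 1) = 16/7.
Compare the errors: |x - 7/3| = |123*3 - 7*53|/(53*3) = 2/159, and |x - 16/7| = |123*7 - 16*53|/(53*7) = 13/371.
Cross-multiplying, 2*371 = 742 < 2067 = 13*159, so 2/159 is smaller: the convergent 7/3 is closer to x than 16/7.

7/3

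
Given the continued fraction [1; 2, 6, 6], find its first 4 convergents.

Using the convergent recurrence p_i = a_i*p_{i-1} + p_{i-2}, q_i = a_i*q_{i-1} + q_{i-2} with p_{-2}=0, p_{-1}=1, q_{-2}=1, q_{-1}=0:
  i=0: a_0=1, p_0 = 1*1 + 0 = 1, q_0 = 1*0 + 1 = 1.
  i=1: a_1=2, p_1 = 2*1 + 1 = 3, q_1 = 2*1 + 0 = 2.
  i=2: a_2=6, p_2 = 6*3 + 1 = 19, q_2 = 6*2 + 1 = 13.
  i=3: a_3=6, p_3 = 6*19 + 3 = 117, q_3 = 6*13 + 2 = 80.

1/1, 3/2, 19/13, 117/80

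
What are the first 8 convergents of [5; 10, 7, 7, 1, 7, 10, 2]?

5/1, 51/10, 362/71, 2585/507, 2947/578, 23214/4553, 235087/46108, 493388/96769

Using the convergent recurrence p_i = a_i*p_{i-1} + p_{i-2}, q_i = a_i*q_{i-1} + q_{i-2} with p_{-2}=0, p_{-1}=1, q_{-2}=1, q_{-1}=0:
  i=0: a_0=5, p_0 = 5*1 + 0 = 5, q_0 = 5*0 + 1 = 1.
  i=1: a_1=10, p_1 = 10*5 + 1 = 51, q_1 = 10*1 + 0 = 10.
  i=2: a_2=7, p_2 = 7*51 + 5 = 362, q_2 = 7*10 + 1 = 71.
  i=3: a_3=7, p_3 = 7*362 + 51 = 2585, q_3 = 7*71 + 10 = 507.
  i=4: a_4=1, p_4 = 1*2585 + 362 = 2947, q_4 = 1*507 + 71 = 578.
  i=5: a_5=7, p_5 = 7*2947 + 2585 = 23214, q_5 = 7*578 + 507 = 4553.
  i=6: a_6=10, p_6 = 10*23214 + 2947 = 235087, q_6 = 10*4553 + 578 = 46108.
  i=7: a_7=2, p_7 = 2*235087 + 23214 = 493388, q_7 = 2*46108 + 4553 = 96769.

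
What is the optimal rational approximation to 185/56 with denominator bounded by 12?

33/10

Expand x = 185/56 as a continued fraction with the Euclidean algorithm:
  185 = 3*56 + 17, so a_0 = 3.
  56 = 3*17 + 5, so a_1 = 3.
  17 = 3*5 + 2, so a_2 = 3.
  5 = 2*2 + 1, so a_3 = 2.
  2 = 2*1 + 0, so a_4 = 2.
so x = [3; 3, 3, 2, 2].
Convergents (p_i = a_i*p_{i-1} + p_{i-2}, q_i = a_i*q_{i-1} + q_{i-2} with p_{-2}=0, p_{-1}=1, q_{-2}=1, q_{-1}=0), until the denominator exceeds 12:
  i=0: a_0=3, p_0 = 3*1 + 0 = 3, q_0 = 3*0 + 1 = 1.
  i=1: a_1=3, p_1 = 3*3 + 1 = 10, q_1 = 3*1 + 0 = 3.
  i=2: a_2=3, p_2 = 3*10 + 3 = 33, q_2 = 3*3 + 1 = 10.
  i=3: a_3=2, p_3 = 2*33 + 10 = 76, q_3 = 2*10 + 3 = 23.
q_3 = 23 > 12, so the last convergent with denominator <= 12 is p_2/q_2 = 33/10.
The closest fraction with denominator <= 12 is either p_2/q_2 or the intermediate fraction (k*p_2 + p_1)/(k*q_2 + q_1) with the largest k >= 1 whose denominator stays <= 12; these approach x as k grows, and every other convergent or intermediate fraction in range is farther away.
Largest k: floor((12 - q_1)/q_2) = floor((12 - 3)/10) = 0.
Since k = 0, no intermediate fraction beyond p_2/q_2 has denominator <= 12, so the convergent 33/10 is the closest (its error is |185*10 - 33*56|/(56*10) = 2/560).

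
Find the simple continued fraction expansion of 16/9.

Run the Euclidean algorithm on 16 and 9; the successive quotients are the partial quotients a_0, a_1, ... (each step inverts the fractional part left over by the previous one):
  16 = 1*9 + 7, so a_0 = 1.
  9 = 1*7 + 2, so a_1 = 1.
  7 = 3*2 + 1, so a_2 = 3.
  2 = 2*1 + 0, so a_3 = 2.
The remainder reaches 0 after 4 divisions, so the expansion has 4 partial quotients, read off in order.

[1; 1, 3, 2]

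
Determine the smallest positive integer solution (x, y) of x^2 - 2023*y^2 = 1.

(x, y) = (2024, 45)

First expand sqrt(2023) as a continued fraction. With x_i = (sqrt(2023) + m_i)/d_i and (m_0, d_0) = (0, 1): a_0 = floor(sqrt(2023)) = 44, since 44^2 = 1936 <= 2023 < 2025 = 45^2.
Iterate m_{i+1} = d_i*a_i - m_i, d_{i+1} = (2023 - m_{i+1}^2)/d_i, a_{i+1} = floor((a_0 + m_{i+1})/d_{i+1}):
  m_1 = 1*44 - 0 = 44, d_1 = (2023 - 44^2)/1 = 87/1 = 87, a_1 = floor((44 + 44)/87) = 1.
  m_2 = 87*1 - 44 = 43, d_2 = (2023 - 43^2)/87 = 174/87 = 2, a_2 = floor((44 + 43)/2) = 43.
  m_3 = 2*43 - 43 = 43, d_3 = (2023 - 43^2)/2 = 174/2 = 87, a_3 = floor((44 + 43)/87) = 1.
  m_4 = 87*1 - 43 = 44, d_4 = (2023 - 44^2)/87 = 87/87 = 1, a_4 = floor((44 + 44)/1) = 88.
  m_5 = 1*88 - 44 = 44, d_5 = (2023 - 44^2)/1 = 87/1 = 87: (m_5, d_5) = (m_1, d_1) = (44, 87), so from here the quotients repeat a_1, ..., a_4; the period length is 4.
So sqrt(2023) = [44; (1, 43, 1, 88)] with period length k = 4.
k is even, so the fundamental solution of x^2 - 2023y^2 = 1 is (p_{k-1}, q_{k-1}) = (p_3, q_3); compute convergents through index 3.
Convergents (p_i = a_i*p_{i-1} + p_{i-2}, q_i = a_i*q_{i-1} + q_{i-2} with p_{-2}=0, p_{-1}=1, q_{-2}=1, q_{-1}=0):
  i=0: a_0=44, p_0 = 44*1 + 0 = 44, q_0 = 44*0 + 1 = 1.
  i=1: a_1=1, p_1 = 1*44 + 1 = 45, q_1 = 1*1 + 0 = 1.
  i=2: a_2=43, p_2 = 43*45 + 44 = 1979, q_2 = 43*1 + 1 = 44.
  i=3: a_3=1, p_3 = 1*1979 + 45 = 2024, q_3 = 1*44 + 1 = 45.
Check: 2024^2 - 2023*45^2 = 4096576 - 4096575 = 1, so (x, y) = (2024, 45) solves the equation, and by the theorem it is the least positive solution.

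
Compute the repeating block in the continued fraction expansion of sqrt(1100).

Write x_i = (sqrt(1100) + m_i)/d_i with (m_0, d_0) = (0, 1). a_0 = floor(sqrt(1100)) = 33, since 33^2 = 1089 <= 1100 < 1156 = 34^2.
Iterate m_{i+1} = d_i*a_i - m_i, d_{i+1} = (1100 - m_{i+1}^2)/d_i, a_{i+1} = floor((a_0 + m_{i+1})/d_{i+1}):
  m_1 = 1*33 - 0 = 33, d_1 = (1100 - 33^2)/1 = 11/1 = 11, a_1 = floor((33 + 33)/11) = 6.
  m_2 = 11*6 - 33 = 33, d_2 = (1100 - 33^2)/11 = 11/11 = 1, a_2 = floor((33 + 33)/1) = 66.
  m_3 = 1*66 - 33 = 33, d_3 = (1100 - 33^2)/1 = 11/1 = 11: (m_3, d_3) = (m_1, d_1) = (33, 11), so from here the quotients repeat a_1, a_2; the period length is 2.
Hence the expansion of sqrt(1100) is a_0 = 33 followed by the repeating block 6, 66 (period 2).

[33; (6, 66)]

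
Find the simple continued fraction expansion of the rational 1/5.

[0; 5]

Run the Euclidean algorithm on 1 and 5; the successive quotients are the partial quotients a_0, a_1, ... (each step inverts the fractional part left over by the previous one):
  1 = 0*5 + 1, so a_0 = 0.
  5 = 5*1 + 0, so a_1 = 5.
The remainder reaches 0 after 2 divisions, so the expansion has 2 partial quotients, read off in order.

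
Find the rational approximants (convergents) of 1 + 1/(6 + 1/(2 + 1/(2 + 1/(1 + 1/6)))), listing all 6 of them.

Using the convergent recurrence p_i = a_i*p_{i-1} + p_{i-2}, q_i = a_i*q_{i-1} + q_{i-2} with p_{-2}=0, p_{-1}=1, q_{-2}=1, q_{-1}=0:
  i=0: a_0=1, p_0 = 1*1 + 0 = 1, q_0 = 1*0 + 1 = 1.
  i=1: a_1=6, p_1 = 6*1 + 1 = 7, q_1 = 6*1 + 0 = 6.
  i=2: a_2=2, p_2 = 2*7 + 1 = 15, q_2 = 2*6 + 1 = 13.
  i=3: a_3=2, p_3 = 2*15 + 7 = 37, q_3 = 2*13 + 6 = 32.
  i=4: a_4=1, p_4 = 1*37 + 15 = 52, q_4 = 1*32 + 13 = 45.
  i=5: a_5=6, p_5 = 6*52 + 37 = 349, q_5 = 6*45 + 32 = 302.

1/1, 7/6, 15/13, 37/32, 52/45, 349/302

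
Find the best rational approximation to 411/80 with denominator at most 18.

Expand x = 411/80 as a continued fraction with the Euclidean algorithm:
  411 = 5*80 + 11, so a_0 = 5.
  80 = 7*11 + 3, so a_1 = 7.
  11 = 3*3 + 2, so a_2 = 3.
  3 = 1*2 + 1, so a_3 = 1.
  2 = 2*1 + 0, so a_4 = 2.
so x = [5; 7, 3, 1, 2].
Convergents (p_i = a_i*p_{i-1} + p_{i-2}, q_i = a_i*q_{i-1} + q_{i-2} with p_{-2}=0, p_{-1}=1, q_{-2}=1, q_{-1}=0), until the denominator exceeds 18:
  i=0: a_0=5, p_0 = 5*1 + 0 = 5, q_0 = 5*0 + 1 = 1.
  i=1: a_1=7, p_1 = 7*5 + 1 = 36, q_1 = 7*1 + 0 = 7.
  i=2: a_2=3, p_2 = 3*36 + 5 = 113, q_2 = 3*7 + 1 = 22.
q_2 = 22 > 18, so the last convergent with denominator <= 18 is p_1/q_1 = 36/7.
The closest fraction with denominator <= 18 is either p_1/q_1 or the intermediate fraction (k*p_1 + p_0)/(k*q_1 + q_0) with the largest k >= 1 whose denominator stays <= 18; these approach x as k grows, and every other convergent or intermediate fraction in range is farther away.
Largest k: floor((18 - q_0)/q_1) = floor((18 - 1)/7) = 2.
That gives (2*36 + 5)/(2*7 + 1) = 77/15.
Compare the errors: |x - 36/7| = |411*7 - 36*80|/(80*7) = 3/560, and |x - 77/15| = |411*15 - 77*80|/(80*15) = 5/1200.
Cross-multiplying, 5*560 = 2800 < 3600 = 3*1200, so 5/1200 is smaller: the intermediate fraction 77/15 is closer to x than 36/7.

77/15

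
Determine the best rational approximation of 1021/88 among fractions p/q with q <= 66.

731/63

Expand x = 1021/88 as a continued fraction with the Euclidean algorithm:
  1021 = 11*88 + 53, so a_0 = 11.
  88 = 1*53 + 35, so a_1 = 1.
  53 = 1*35 + 18, so a_2 = 1.
  35 = 1*18 + 17, so a_3 = 1.
  18 = 1*17 + 1, so a_4 = 1.
  17 = 17*1 + 0, so a_5 = 17.
so x = [11; 1, 1, 1, 1, 17].
Convergents (p_i = a_i*p_{i-1} + p_{i-2}, q_i = a_i*q_{i-1} + q_{i-2} with p_{-2}=0, p_{-1}=1, q_{-2}=1, q_{-1}=0), until the denominator exceeds 66:
  i=0: a_0=11, p_0 = 11*1 + 0 = 11, q_0 = 11*0 + 1 = 1.
  i=1: a_1=1, p_1 = 1*11 + 1 = 12, q_1 = 1*1 + 0 = 1.
  i=2: a_2=1, p_2 = 1*12 + 11 = 23, q_2 = 1*1 + 1 = 2.
  i=3: a_3=1, p_3 = 1*23 + 12 = 35, q_3 = 1*2 + 1 = 3.
  i=4: a_4=1, p_4 = 1*35 + 23 = 58, q_4 = 1*3 + 2 = 5.
  i=5: a_5=17, p_5 = 17*58 + 35 = 1021, q_5 = 17*5 + 3 = 88.
q_5 = 88 > 66, so the last convergent with denominator <= 66 is p_4/q_4 = 58/5.
The closest fraction with denominator <= 66 is either p_4/q_4 or the intermediate fraction (k*p_4 + p_3)/(k*q_4 + q_3) with the largest k >= 1 whose denominator stays <= 66; these approach x as k grows, and every other convergent or intermediate fraction in range is farther away.
Largest k: floor((66 - q_3)/q_4) = floor((66 - 3)/5) = 12.
That gives (12*58 + 35)/(12*5 + 3) = 731/63.
Compare the errors: |x - 58/5| = |1021*5 - 58*88|/(88*5) = 1/440, and |x - 731/63| = |1021*63 - 731*88|/(88*63) = 5/5544.
Cross-multiplying, 5*440 = 2200 < 5544 = 1*5544, so 5/5544 is smaller: the intermediate fraction 731/63 is closer to x than 58/5.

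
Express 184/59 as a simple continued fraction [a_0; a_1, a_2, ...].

[3; 8, 2, 3]

Run the Euclidean algorithm on 184 and 59; the successive quotients are the partial quotients a_0, a_1, ... (each step inverts the fractional part left over by the previous one):
  184 = 3*59 + 7, so a_0 = 3.
  59 = 8*7 + 3, so a_1 = 8.
  7 = 2*3 + 1, so a_2 = 2.
  3 = 3*1 + 0, so a_3 = 3.
The remainder reaches 0 after 4 divisions, so the expansion has 4 partial quotients, read off in order.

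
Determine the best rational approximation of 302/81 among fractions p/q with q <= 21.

Expand x = 302/81 as a continued fraction with the Euclidean algorithm:
  302 = 3*81 + 59, so a_0 = 3.
  81 = 1*59 + 22, so a_1 = 1.
  59 = 2*22 + 15, so a_2 = 2.
  22 = 1*15 + 7, so a_3 = 1.
  15 = 2*7 + 1, so a_4 = 2.
  7 = 7*1 + 0, so a_5 = 7.
so x = [3; 1, 2, 1, 2, 7].
Convergents (p_i = a_i*p_{i-1} + p_{i-2}, q_i = a_i*q_{i-1} + q_{i-2} with p_{-2}=0, p_{-1}=1, q_{-2}=1, q_{-1}=0), until the denominator exceeds 21:
  i=0: a_0=3, p_0 = 3*1 + 0 = 3, q_0 = 3*0 + 1 = 1.
  i=1: a_1=1, p_1 = 1*3 + 1 = 4, q_1 = 1*1 + 0 = 1.
  i=2: a_2=2, p_2 = 2*4 + 3 = 11, q_2 = 2*1 + 1 = 3.
  i=3: a_3=1, p_3 = 1*11 + 4 = 15, q_3 = 1*3 + 1 = 4.
  i=4: a_4=2, p_4 = 2*15 + 11 = 41, q_4 = 2*4 + 3 = 11.
  i=5: a_5=7, p_5 = 7*41 + 15 = 302, q_5 = 7*11 + 4 = 81.
q_5 = 81 > 21, so the last convergent with denominator <= 21 is p_4/q_4 = 41/11.
The closest fraction with denominator <= 21 is either p_4/q_4 or the intermediate fraction (k*p_4 + p_3)/(k*q_4 + q_3) with the largest k >= 1 whose denominator stays <= 21; these approach x as k grows, and every other convergent or intermediate fraction in range is farther away.
Largest k: floor((21 - q_3)/q_4) = floor((21 - 4)/11) = 1.
That gives (1*41 + 15)/(1*11 + 4) = 56/15.
Compare the errors: |x - 41/11| = |302*11 - 41*81|/(81*11) = 1/891, and |x - 56/15| = |302*15 - 56*81|/(81*15) = 6/1215.
Cross-multiplying, 1*1215 = 1215 < 5346 = 6*891, so 1/891 is smaller: the convergent 41/11 is closer to x than 56/15.

41/11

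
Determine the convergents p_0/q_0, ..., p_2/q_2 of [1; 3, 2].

Using the convergent recurrence p_i = a_i*p_{i-1} + p_{i-2}, q_i = a_i*q_{i-1} + q_{i-2} with p_{-2}=0, p_{-1}=1, q_{-2}=1, q_{-1}=0:
  i=0: a_0=1, p_0 = 1*1 + 0 = 1, q_0 = 1*0 + 1 = 1.
  i=1: a_1=3, p_1 = 3*1 + 1 = 4, q_1 = 3*1 + 0 = 3.
  i=2: a_2=2, p_2 = 2*4 + 1 = 9, q_2 = 2*3 + 1 = 7.

1/1, 4/3, 9/7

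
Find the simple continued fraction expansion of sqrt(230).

Write x_i = (sqrt(230) + m_i)/d_i with (m_0, d_0) = (0, 1). a_0 = floor(sqrt(230)) = 15, since 15^2 = 225 <= 230 < 256 = 16^2.
Iterate m_{i+1} = d_i*a_i - m_i, d_{i+1} = (230 - m_{i+1}^2)/d_i, a_{i+1} = floor((a_0 + m_{i+1})/d_{i+1}):
  m_1 = 1*15 - 0 = 15, d_1 = (230 - 15^2)/1 = 5/1 = 5, a_1 = floor((15 + 15)/5) = 6.
  m_2 = 5*6 - 15 = 15, d_2 = (230 - 15^2)/5 = 5/5 = 1, a_2 = floor((15 + 15)/1) = 30.
  m_3 = 1*30 - 15 = 15, d_3 = (230 - 15^2)/1 = 5/1 = 5: (m_3, d_3) = (m_1, d_1) = (15, 5), so from here the quotients repeat a_1, a_2; the period length is 2.
Hence the expansion of sqrt(230) is a_0 = 15 followed by the repeating block 6, 30 (period 2).

[15; (6, 30)]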